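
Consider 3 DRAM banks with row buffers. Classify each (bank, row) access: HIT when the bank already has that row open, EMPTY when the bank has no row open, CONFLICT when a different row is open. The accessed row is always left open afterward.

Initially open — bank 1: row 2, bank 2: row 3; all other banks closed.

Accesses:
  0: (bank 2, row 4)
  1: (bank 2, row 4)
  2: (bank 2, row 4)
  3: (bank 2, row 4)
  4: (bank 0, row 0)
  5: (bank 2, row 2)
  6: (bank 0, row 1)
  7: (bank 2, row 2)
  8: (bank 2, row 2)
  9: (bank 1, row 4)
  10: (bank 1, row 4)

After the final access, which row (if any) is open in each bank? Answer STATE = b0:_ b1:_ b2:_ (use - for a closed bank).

STATE = b0:1 b1:4 b2:2

  [0] b2 r4: had r3 ⇒ C
  [1] b2 r4: had r4 ⇒ H
  [2] b2 r4: had r4 ⇒ H
  [3] b2 r4: had r4 ⇒ H
  [4] b0 r0: no row ⇒ E
  [5] b2 r2: had r4 ⇒ C
  [6] b0 r1: had r0 ⇒ C
  [7] b2 r2: had r2 ⇒ H
  [8] b2 r2: had r2 ⇒ H
  [9] b1 r4: had r2 ⇒ C
  [10] b1 r4: had r4 ⇒ H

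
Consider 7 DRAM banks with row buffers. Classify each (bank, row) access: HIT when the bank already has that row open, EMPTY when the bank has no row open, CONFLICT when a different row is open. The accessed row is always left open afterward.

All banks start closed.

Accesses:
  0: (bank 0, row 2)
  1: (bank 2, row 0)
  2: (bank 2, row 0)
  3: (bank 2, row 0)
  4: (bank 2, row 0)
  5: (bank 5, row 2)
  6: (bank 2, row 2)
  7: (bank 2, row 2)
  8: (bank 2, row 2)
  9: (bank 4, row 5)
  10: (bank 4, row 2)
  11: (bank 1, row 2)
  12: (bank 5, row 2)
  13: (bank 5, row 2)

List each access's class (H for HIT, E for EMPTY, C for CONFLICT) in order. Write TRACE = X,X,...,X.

TRACE = E,E,H,H,H,E,C,H,H,E,C,E,H,H

step 0: bank0 None->2 [EMPTY]
step 1: bank2 None->0 [EMPTY]
step 2: bank2 0->0 [HIT]
step 3: bank2 0->0 [HIT]
step 4: bank2 0->0 [HIT]
step 5: bank5 None->2 [EMPTY]
step 6: bank2 0->2 [CONFLICT]
step 7: bank2 2->2 [HIT]
step 8: bank2 2->2 [HIT]
step 9: bank4 None->5 [EMPTY]
step 10: bank4 5->2 [CONFLICT]
step 11: bank1 None->2 [EMPTY]
step 12: bank5 2->2 [HIT]
step 13: bank5 2->2 [HIT]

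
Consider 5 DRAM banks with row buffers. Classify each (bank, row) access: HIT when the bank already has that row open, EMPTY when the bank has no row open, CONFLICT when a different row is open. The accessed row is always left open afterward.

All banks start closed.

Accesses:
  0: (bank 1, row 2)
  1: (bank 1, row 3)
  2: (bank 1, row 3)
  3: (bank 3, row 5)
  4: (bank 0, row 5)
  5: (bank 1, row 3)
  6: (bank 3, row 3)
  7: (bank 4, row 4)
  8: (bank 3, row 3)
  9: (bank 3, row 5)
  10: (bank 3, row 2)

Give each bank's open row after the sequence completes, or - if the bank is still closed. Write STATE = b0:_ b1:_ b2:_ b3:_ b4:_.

STATE = b0:5 b1:3 b2:- b3:2 b4:4

#0 (1,2) E
#1 (1,3) C  (was 2)
#2 (1,3) H  (was 3)
#3 (3,5) E
#4 (0,5) E
#5 (1,3) H  (was 3)
#6 (3,3) C  (was 5)
#7 (4,4) E
#8 (3,3) H  (was 3)
#9 (3,5) C  (was 3)
#10 (3,2) C  (was 5)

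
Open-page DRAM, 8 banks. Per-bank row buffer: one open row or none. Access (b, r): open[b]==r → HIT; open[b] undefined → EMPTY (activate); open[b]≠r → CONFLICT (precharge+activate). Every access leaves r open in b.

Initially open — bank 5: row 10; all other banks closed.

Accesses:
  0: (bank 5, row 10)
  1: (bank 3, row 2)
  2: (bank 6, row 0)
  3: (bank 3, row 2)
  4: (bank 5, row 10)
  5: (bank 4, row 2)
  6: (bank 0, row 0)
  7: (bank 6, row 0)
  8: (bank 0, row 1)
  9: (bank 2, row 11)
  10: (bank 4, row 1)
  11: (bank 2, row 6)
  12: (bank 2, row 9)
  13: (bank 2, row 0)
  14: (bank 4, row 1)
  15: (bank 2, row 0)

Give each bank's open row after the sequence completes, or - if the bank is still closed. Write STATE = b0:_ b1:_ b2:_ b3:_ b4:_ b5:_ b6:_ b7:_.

  [0] b5 r10: had r10 ⇒ H
  [1] b3 r2: no row ⇒ E
  [2] b6 r0: no row ⇒ E
  [3] b3 r2: had r2 ⇒ H
  [4] b5 r10: had r10 ⇒ H
  [5] b4 r2: no row ⇒ E
  [6] b0 r0: no row ⇒ E
  [7] b6 r0: had r0 ⇒ H
  [8] b0 r1: had r0 ⇒ C
  [9] b2 r11: no row ⇒ E
  [10] b4 r1: had r2 ⇒ C
  [11] b2 r6: had r11 ⇒ C
  [12] b2 r9: had r6 ⇒ C
  [13] b2 r0: had r9 ⇒ C
  [14] b4 r1: had r1 ⇒ H
  [15] b2 r0: had r0 ⇒ H

STATE = b0:1 b1:- b2:0 b3:2 b4:1 b5:10 b6:0 b7:-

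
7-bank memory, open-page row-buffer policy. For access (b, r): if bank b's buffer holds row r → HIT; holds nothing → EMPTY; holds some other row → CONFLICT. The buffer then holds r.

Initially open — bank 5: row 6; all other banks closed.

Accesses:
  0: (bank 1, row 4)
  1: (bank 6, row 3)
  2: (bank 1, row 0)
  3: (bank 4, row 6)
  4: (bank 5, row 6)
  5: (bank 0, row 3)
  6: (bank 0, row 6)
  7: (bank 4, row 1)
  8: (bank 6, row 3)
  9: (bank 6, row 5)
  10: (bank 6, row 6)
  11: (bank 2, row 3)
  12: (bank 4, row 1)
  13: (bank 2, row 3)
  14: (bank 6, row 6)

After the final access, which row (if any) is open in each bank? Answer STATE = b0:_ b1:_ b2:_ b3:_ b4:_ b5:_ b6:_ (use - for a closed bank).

STATE = b0:6 b1:0 b2:3 b3:- b4:1 b5:6 b6:6

step 0: bank1 None->4 [EMPTY]
step 1: bank6 None->3 [EMPTY]
step 2: bank1 4->0 [CONFLICT]
step 3: bank4 None->6 [EMPTY]
step 4: bank5 6->6 [HIT]
step 5: bank0 None->3 [EMPTY]
step 6: bank0 3->6 [CONFLICT]
step 7: bank4 6->1 [CONFLICT]
step 8: bank6 3->3 [HIT]
step 9: bank6 3->5 [CONFLICT]
step 10: bank6 5->6 [CONFLICT]
step 11: bank2 None->3 [EMPTY]
step 12: bank4 1->1 [HIT]
step 13: bank2 3->3 [HIT]
step 14: bank6 6->6 [HIT]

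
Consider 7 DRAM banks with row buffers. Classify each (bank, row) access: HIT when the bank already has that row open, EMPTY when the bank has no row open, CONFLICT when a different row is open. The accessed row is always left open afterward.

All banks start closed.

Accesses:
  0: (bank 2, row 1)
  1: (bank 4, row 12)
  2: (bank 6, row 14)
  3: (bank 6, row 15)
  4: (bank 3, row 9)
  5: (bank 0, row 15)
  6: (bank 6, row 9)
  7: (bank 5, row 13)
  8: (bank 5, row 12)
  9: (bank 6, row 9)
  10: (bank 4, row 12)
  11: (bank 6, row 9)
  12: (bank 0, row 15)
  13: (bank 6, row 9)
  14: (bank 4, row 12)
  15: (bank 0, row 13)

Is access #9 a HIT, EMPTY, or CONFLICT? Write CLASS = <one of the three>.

CLASS = HIT

0: bank 2 row 1 — prev None → EMPTY
1: bank 4 row 12 — prev None → EMPTY
2: bank 6 row 14 — prev None → EMPTY
3: bank 6 row 15 — prev 14 → CONFLICT
4: bank 3 row 9 — prev None → EMPTY
5: bank 0 row 15 — prev None → EMPTY
6: bank 6 row 9 — prev 15 → CONFLICT
7: bank 5 row 13 — prev None → EMPTY
8: bank 5 row 12 — prev 13 → CONFLICT
9: bank 6 row 9 — prev 9 → HIT
10: bank 4 row 12 — prev 12 → HIT
11: bank 6 row 9 — prev 9 → HIT
12: bank 0 row 15 — prev 15 → HIT
13: bank 6 row 9 — prev 9 → HIT
14: bank 4 row 12 — prev 12 → HIT
15: bank 0 row 13 — prev 15 → CONFLICT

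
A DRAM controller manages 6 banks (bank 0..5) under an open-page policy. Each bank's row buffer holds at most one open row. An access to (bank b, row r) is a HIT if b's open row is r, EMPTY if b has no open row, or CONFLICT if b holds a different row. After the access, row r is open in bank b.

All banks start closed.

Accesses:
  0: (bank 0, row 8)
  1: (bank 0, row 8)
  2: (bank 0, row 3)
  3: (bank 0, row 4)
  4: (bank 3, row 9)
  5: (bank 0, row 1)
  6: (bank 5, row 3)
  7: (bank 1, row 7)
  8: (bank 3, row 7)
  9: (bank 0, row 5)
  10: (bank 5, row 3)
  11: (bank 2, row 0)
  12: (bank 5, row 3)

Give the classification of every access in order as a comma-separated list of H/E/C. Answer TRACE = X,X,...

0: bank 0 row 8 — prev None → EMPTY
1: bank 0 row 8 — prev 8 → HIT
2: bank 0 row 3 — prev 8 → CONFLICT
3: bank 0 row 4 — prev 3 → CONFLICT
4: bank 3 row 9 — prev None → EMPTY
5: bank 0 row 1 — prev 4 → CONFLICT
6: bank 5 row 3 — prev None → EMPTY
7: bank 1 row 7 — prev None → EMPTY
8: bank 3 row 7 — prev 9 → CONFLICT
9: bank 0 row 5 — prev 1 → CONFLICT
10: bank 5 row 3 — prev 3 → HIT
11: bank 2 row 0 — prev None → EMPTY
12: bank 5 row 3 — prev 3 → HIT

TRACE = E,H,C,C,E,C,E,E,C,C,H,E,H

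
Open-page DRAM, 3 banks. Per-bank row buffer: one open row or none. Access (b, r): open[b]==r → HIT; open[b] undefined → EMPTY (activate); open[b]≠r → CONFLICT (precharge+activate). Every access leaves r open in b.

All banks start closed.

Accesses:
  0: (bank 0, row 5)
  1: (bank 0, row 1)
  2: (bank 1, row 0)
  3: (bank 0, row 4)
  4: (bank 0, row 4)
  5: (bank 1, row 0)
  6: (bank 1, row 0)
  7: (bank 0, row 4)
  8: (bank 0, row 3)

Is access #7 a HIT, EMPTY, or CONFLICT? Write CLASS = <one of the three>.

0: bank 0 row 5 — prev None → EMPTY
1: bank 0 row 1 — prev 5 → CONFLICT
2: bank 1 row 0 — prev None → EMPTY
3: bank 0 row 4 — prev 1 → CONFLICT
4: bank 0 row 4 — prev 4 → HIT
5: bank 1 row 0 — prev 0 → HIT
6: bank 1 row 0 — prev 0 → HIT
7: bank 0 row 4 — prev 4 → HIT
8: bank 0 row 3 — prev 4 → CONFLICT

CLASS = HIT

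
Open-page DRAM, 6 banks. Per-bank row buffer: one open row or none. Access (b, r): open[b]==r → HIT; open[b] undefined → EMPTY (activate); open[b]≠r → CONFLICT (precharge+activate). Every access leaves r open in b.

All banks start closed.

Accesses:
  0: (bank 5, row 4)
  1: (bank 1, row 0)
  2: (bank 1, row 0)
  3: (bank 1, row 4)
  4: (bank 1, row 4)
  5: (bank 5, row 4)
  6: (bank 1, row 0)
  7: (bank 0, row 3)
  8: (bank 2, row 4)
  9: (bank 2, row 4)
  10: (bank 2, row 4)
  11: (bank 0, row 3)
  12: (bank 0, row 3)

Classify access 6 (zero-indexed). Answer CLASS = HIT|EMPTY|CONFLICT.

0: bank 5 row 4 — prev None → EMPTY
1: bank 1 row 0 — prev None → EMPTY
2: bank 1 row 0 — prev 0 → HIT
3: bank 1 row 4 — prev 0 → CONFLICT
4: bank 1 row 4 — prev 4 → HIT
5: bank 5 row 4 — prev 4 → HIT
6: bank 1 row 0 — prev 4 → CONFLICT
7: bank 0 row 3 — prev None → EMPTY
8: bank 2 row 4 — prev None → EMPTY
9: bank 2 row 4 — prev 4 → HIT
10: bank 2 row 4 — prev 4 → HIT
11: bank 0 row 3 — prev 3 → HIT
12: bank 0 row 3 — prev 3 → HIT

CLASS = CONFLICT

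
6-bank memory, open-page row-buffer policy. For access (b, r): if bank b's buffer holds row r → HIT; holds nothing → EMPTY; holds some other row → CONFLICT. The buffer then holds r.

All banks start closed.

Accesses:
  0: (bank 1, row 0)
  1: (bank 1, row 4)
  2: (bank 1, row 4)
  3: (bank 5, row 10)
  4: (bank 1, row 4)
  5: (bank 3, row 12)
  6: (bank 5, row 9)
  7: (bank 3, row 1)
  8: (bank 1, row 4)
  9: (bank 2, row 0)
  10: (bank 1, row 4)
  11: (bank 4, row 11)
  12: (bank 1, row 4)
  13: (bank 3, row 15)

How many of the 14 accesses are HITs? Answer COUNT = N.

COUNT = 5

  [0] b1 r0: no row ⇒ E
  [1] b1 r4: had r0 ⇒ C
  [2] b1 r4: had r4 ⇒ H
  [3] b5 r10: no row ⇒ E
  [4] b1 r4: had r4 ⇒ H
  [5] b3 r12: no row ⇒ E
  [6] b5 r9: had r10 ⇒ C
  [7] b3 r1: had r12 ⇒ C
  [8] b1 r4: had r4 ⇒ H
  [9] b2 r0: no row ⇒ E
  [10] b1 r4: had r4 ⇒ H
  [11] b4 r11: no row ⇒ E
  [12] b1 r4: had r4 ⇒ H
  [13] b3 r15: had r1 ⇒ C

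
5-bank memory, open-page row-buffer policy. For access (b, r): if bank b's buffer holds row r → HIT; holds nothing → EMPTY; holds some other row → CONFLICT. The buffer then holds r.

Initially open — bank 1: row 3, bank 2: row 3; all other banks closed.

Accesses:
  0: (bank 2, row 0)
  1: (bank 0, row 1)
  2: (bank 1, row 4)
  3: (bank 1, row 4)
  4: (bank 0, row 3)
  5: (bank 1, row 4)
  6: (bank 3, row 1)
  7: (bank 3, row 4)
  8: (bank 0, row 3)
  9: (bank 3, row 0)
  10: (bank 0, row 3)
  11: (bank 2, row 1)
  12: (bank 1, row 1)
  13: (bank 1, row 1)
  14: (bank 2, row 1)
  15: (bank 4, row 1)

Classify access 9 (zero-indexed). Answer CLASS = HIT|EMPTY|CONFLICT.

CLASS = CONFLICT

  [0] b2 r0: had r3 ⇒ C
  [1] b0 r1: no row ⇒ E
  [2] b1 r4: had r3 ⇒ C
  [3] b1 r4: had r4 ⇒ H
  [4] b0 r3: had r1 ⇒ C
  [5] b1 r4: had r4 ⇒ H
  [6] b3 r1: no row ⇒ E
  [7] b3 r4: had r1 ⇒ C
  [8] b0 r3: had r3 ⇒ H
  [9] b3 r0: had r4 ⇒ C
  [10] b0 r3: had r3 ⇒ H
  [11] b2 r1: had r0 ⇒ C
  [12] b1 r1: had r4 ⇒ C
  [13] b1 r1: had r1 ⇒ H
  [14] b2 r1: had r1 ⇒ H
  [15] b4 r1: no row ⇒ E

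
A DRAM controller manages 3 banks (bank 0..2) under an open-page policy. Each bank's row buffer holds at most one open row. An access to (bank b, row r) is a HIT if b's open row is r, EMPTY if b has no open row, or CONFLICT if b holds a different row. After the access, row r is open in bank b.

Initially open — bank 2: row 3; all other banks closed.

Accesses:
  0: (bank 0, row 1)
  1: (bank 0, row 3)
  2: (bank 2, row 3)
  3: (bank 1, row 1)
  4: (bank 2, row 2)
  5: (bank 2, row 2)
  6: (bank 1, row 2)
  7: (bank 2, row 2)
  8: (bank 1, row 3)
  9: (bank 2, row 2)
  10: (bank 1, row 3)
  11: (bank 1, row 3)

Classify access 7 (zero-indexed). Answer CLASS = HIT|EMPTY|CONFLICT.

CLASS = HIT

step 0: bank0 None->1 [EMPTY]
step 1: bank0 1->3 [CONFLICT]
step 2: bank2 3->3 [HIT]
step 3: bank1 None->1 [EMPTY]
step 4: bank2 3->2 [CONFLICT]
step 5: bank2 2->2 [HIT]
step 6: bank1 1->2 [CONFLICT]
step 7: bank2 2->2 [HIT]
step 8: bank1 2->3 [CONFLICT]
step 9: bank2 2->2 [HIT]
step 10: bank1 3->3 [HIT]
step 11: bank1 3->3 [HIT]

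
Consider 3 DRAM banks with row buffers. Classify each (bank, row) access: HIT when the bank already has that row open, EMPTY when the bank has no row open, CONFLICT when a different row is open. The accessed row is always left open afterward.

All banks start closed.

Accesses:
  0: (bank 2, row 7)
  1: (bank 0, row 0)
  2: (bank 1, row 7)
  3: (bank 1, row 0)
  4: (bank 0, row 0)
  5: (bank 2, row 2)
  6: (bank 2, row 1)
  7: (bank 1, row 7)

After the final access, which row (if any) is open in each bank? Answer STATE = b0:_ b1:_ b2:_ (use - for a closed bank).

  [0] b2 r7: no row ⇒ E
  [1] b0 r0: no row ⇒ E
  [2] b1 r7: no row ⇒ E
  [3] b1 r0: had r7 ⇒ C
  [4] b0 r0: had r0 ⇒ H
  [5] b2 r2: had r7 ⇒ C
  [6] b2 r1: had r2 ⇒ C
  [7] b1 r7: had r0 ⇒ C

STATE = b0:0 b1:7 b2:1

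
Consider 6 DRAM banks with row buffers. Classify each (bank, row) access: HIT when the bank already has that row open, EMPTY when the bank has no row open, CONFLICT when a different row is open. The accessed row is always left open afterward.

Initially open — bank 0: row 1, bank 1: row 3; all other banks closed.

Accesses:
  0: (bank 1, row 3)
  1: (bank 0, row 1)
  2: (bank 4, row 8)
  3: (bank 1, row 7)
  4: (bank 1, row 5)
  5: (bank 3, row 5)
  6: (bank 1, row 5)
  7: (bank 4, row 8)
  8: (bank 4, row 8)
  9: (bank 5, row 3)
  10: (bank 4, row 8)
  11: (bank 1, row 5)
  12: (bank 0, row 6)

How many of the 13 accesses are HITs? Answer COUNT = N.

COUNT = 7

step 0: bank1 3->3 [HIT]
step 1: bank0 1->1 [HIT]
step 2: bank4 None->8 [EMPTY]
step 3: bank1 3->7 [CONFLICT]
step 4: bank1 7->5 [CONFLICT]
step 5: bank3 None->5 [EMPTY]
step 6: bank1 5->5 [HIT]
step 7: bank4 8->8 [HIT]
step 8: bank4 8->8 [HIT]
step 9: bank5 None->3 [EMPTY]
step 10: bank4 8->8 [HIT]
step 11: bank1 5->5 [HIT]
step 12: bank0 1->6 [CONFLICT]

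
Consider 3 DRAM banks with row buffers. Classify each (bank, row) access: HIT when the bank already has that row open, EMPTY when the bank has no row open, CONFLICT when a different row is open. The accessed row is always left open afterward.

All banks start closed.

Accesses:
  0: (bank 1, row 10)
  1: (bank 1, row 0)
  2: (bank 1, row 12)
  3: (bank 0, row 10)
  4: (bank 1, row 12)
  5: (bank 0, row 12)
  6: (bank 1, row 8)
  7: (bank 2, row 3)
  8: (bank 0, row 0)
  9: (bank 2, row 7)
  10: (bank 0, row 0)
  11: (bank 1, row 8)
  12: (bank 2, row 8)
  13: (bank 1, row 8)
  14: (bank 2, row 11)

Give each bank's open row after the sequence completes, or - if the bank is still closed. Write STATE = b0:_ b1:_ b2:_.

STATE = b0:0 b1:8 b2:11

#0 (1,10) E
#1 (1,0) C  (was 10)
#2 (1,12) C  (was 0)
#3 (0,10) E
#4 (1,12) H  (was 12)
#5 (0,12) C  (was 10)
#6 (1,8) C  (was 12)
#7 (2,3) E
#8 (0,0) C  (was 12)
#9 (2,7) C  (was 3)
#10 (0,0) H  (was 0)
#11 (1,8) H  (was 8)
#12 (2,8) C  (was 7)
#13 (1,8) H  (was 8)
#14 (2,11) C  (was 8)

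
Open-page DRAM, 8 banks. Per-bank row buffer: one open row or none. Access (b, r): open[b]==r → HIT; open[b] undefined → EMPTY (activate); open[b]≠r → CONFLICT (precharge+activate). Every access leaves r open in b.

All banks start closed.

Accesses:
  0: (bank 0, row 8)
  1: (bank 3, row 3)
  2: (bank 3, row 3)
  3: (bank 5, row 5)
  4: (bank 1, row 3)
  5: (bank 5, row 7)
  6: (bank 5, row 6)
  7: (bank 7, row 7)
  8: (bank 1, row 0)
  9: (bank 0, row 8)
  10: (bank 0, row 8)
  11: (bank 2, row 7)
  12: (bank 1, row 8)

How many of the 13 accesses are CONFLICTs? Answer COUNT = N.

COUNT = 4

step 0: bank0 None->8 [EMPTY]
step 1: bank3 None->3 [EMPTY]
step 2: bank3 3->3 [HIT]
step 3: bank5 None->5 [EMPTY]
step 4: bank1 None->3 [EMPTY]
step 5: bank5 5->7 [CONFLICT]
step 6: bank5 7->6 [CONFLICT]
step 7: bank7 None->7 [EMPTY]
step 8: bank1 3->0 [CONFLICT]
step 9: bank0 8->8 [HIT]
step 10: bank0 8->8 [HIT]
step 11: bank2 None->7 [EMPTY]
step 12: bank1 0->8 [CONFLICT]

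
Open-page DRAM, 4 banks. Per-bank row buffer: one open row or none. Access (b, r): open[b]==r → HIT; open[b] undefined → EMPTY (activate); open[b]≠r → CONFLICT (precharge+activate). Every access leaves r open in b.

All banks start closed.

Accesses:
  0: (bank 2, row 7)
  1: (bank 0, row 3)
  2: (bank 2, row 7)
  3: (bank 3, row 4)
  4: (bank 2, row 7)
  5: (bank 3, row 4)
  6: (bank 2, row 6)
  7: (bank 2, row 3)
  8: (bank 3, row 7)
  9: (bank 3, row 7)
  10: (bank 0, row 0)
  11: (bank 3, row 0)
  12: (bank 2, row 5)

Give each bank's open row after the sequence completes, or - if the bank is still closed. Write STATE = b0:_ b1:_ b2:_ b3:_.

STATE = b0:0 b1:- b2:5 b3:0

#0 (2,7) E
#1 (0,3) E
#2 (2,7) H  (was 7)
#3 (3,4) E
#4 (2,7) H  (was 7)
#5 (3,4) H  (was 4)
#6 (2,6) C  (was 7)
#7 (2,3) C  (was 6)
#8 (3,7) C  (was 4)
#9 (3,7) H  (was 7)
#10 (0,0) C  (was 3)
#11 (3,0) C  (was 7)
#12 (2,5) C  (was 3)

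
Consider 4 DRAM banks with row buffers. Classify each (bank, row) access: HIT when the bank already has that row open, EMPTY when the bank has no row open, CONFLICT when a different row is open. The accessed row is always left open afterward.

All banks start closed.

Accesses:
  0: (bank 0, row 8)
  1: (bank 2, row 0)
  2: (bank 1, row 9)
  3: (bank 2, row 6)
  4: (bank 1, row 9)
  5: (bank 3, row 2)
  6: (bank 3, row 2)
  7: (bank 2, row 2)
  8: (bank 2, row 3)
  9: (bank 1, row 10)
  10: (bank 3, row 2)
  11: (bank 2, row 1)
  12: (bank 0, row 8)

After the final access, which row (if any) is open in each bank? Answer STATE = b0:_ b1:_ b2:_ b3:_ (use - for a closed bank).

  [0] b0 r8: no row ⇒ E
  [1] b2 r0: no row ⇒ E
  [2] b1 r9: no row ⇒ E
  [3] b2 r6: had r0 ⇒ C
  [4] b1 r9: had r9 ⇒ H
  [5] b3 r2: no row ⇒ E
  [6] b3 r2: had r2 ⇒ H
  [7] b2 r2: had r6 ⇒ C
  [8] b2 r3: had r2 ⇒ C
  [9] b1 r10: had r9 ⇒ C
  [10] b3 r2: had r2 ⇒ H
  [11] b2 r1: had r3 ⇒ C
  [12] b0 r8: had r8 ⇒ H

STATE = b0:8 b1:10 b2:1 b3:2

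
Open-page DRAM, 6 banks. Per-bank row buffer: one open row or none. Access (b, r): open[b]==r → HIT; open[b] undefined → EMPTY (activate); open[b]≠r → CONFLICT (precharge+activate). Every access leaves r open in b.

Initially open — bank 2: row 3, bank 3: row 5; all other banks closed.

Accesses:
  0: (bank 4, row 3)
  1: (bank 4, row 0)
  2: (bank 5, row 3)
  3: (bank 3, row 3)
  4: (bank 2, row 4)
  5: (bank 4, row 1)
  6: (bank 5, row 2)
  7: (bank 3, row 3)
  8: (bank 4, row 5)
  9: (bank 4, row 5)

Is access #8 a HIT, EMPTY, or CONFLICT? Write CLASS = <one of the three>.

CLASS = CONFLICT

#0 (4,3) E
#1 (4,0) C  (was 3)
#2 (5,3) E
#3 (3,3) C  (was 5)
#4 (2,4) C  (was 3)
#5 (4,1) C  (was 0)
#6 (5,2) C  (was 3)
#7 (3,3) H  (was 3)
#8 (4,5) C  (was 1)
#9 (4,5) H  (was 5)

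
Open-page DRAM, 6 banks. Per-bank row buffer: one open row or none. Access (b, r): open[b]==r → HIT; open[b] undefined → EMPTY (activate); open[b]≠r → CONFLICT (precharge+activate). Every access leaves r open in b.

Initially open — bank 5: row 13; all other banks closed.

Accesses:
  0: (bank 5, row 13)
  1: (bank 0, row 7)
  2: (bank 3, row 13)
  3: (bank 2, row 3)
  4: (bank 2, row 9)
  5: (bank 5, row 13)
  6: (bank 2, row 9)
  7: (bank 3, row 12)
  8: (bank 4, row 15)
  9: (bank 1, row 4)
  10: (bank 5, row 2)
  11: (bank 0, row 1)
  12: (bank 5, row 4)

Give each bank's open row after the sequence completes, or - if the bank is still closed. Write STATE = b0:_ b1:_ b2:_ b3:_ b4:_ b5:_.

0: bank 5 row 13 — prev 13 → HIT
1: bank 0 row 7 — prev None → EMPTY
2: bank 3 row 13 — prev None → EMPTY
3: bank 2 row 3 — prev None → EMPTY
4: bank 2 row 9 — prev 3 → CONFLICT
5: bank 5 row 13 — prev 13 → HIT
6: bank 2 row 9 — prev 9 → HIT
7: bank 3 row 12 — prev 13 → CONFLICT
8: bank 4 row 15 — prev None → EMPTY
9: bank 1 row 4 — prev None → EMPTY
10: bank 5 row 2 — prev 13 → CONFLICT
11: bank 0 row 1 — prev 7 → CONFLICT
12: bank 5 row 4 — prev 2 → CONFLICT

STATE = b0:1 b1:4 b2:9 b3:12 b4:15 b5:4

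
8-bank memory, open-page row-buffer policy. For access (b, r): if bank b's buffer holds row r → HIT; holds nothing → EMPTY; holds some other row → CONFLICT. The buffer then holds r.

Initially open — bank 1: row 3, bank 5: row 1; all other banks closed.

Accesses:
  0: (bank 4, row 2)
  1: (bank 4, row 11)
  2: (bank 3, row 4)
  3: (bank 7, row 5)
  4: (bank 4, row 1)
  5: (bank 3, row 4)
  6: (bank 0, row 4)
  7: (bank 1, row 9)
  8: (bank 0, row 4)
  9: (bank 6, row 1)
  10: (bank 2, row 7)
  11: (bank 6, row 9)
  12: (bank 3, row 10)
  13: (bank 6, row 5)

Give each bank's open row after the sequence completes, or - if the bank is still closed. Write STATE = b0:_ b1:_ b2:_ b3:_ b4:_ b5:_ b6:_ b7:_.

0: bank 4 row 2 — prev None → EMPTY
1: bank 4 row 11 — prev 2 → CONFLICT
2: bank 3 row 4 — prev None → EMPTY
3: bank 7 row 5 — prev None → EMPTY
4: bank 4 row 1 — prev 11 → CONFLICT
5: bank 3 row 4 — prev 4 → HIT
6: bank 0 row 4 — prev None → EMPTY
7: bank 1 row 9 — prev 3 → CONFLICT
8: bank 0 row 4 — prev 4 → HIT
9: bank 6 row 1 — prev None → EMPTY
10: bank 2 row 7 — prev None → EMPTY
11: bank 6 row 9 — prev 1 → CONFLICT
12: bank 3 row 10 — prev 4 → CONFLICT
13: bank 6 row 5 — prev 9 → CONFLICT

STATE = b0:4 b1:9 b2:7 b3:10 b4:1 b5:1 b6:5 b7:5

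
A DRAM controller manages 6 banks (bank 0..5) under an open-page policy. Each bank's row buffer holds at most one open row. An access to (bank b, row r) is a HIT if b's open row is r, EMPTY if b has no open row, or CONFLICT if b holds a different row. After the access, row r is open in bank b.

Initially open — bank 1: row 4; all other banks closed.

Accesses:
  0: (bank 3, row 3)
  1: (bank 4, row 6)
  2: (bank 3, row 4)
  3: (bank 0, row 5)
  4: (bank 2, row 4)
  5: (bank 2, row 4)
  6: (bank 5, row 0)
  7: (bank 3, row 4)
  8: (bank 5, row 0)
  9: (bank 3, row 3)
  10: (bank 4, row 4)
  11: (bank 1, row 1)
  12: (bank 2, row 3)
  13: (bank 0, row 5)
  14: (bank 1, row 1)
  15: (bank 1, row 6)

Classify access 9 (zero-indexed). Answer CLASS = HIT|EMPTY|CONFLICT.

CLASS = CONFLICT

0: bank 3 row 3 — prev None → EMPTY
1: bank 4 row 6 — prev None → EMPTY
2: bank 3 row 4 — prev 3 → CONFLICT
3: bank 0 row 5 — prev None → EMPTY
4: bank 2 row 4 — prev None → EMPTY
5: bank 2 row 4 — prev 4 → HIT
6: bank 5 row 0 — prev None → EMPTY
7: bank 3 row 4 — prev 4 → HIT
8: bank 5 row 0 — prev 0 → HIT
9: bank 3 row 3 — prev 4 → CONFLICT
10: bank 4 row 4 — prev 6 → CONFLICT
11: bank 1 row 1 — prev 4 → CONFLICT
12: bank 2 row 3 — prev 4 → CONFLICT
13: bank 0 row 5 — prev 5 → HIT
14: bank 1 row 1 — prev 1 → HIT
15: bank 1 row 6 — prev 1 → CONFLICT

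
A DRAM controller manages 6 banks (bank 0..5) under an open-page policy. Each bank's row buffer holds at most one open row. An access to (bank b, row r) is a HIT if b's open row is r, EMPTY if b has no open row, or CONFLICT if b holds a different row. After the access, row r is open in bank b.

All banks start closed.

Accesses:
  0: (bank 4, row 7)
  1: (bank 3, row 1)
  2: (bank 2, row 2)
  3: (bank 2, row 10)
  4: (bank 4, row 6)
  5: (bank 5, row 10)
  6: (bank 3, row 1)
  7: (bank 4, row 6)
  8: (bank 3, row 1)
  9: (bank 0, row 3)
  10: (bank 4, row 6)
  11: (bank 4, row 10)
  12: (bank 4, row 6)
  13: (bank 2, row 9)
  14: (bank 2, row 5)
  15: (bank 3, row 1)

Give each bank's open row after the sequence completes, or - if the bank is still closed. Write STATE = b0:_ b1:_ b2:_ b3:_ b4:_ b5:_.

STATE = b0:3 b1:- b2:5 b3:1 b4:6 b5:10

#0 (4,7) E
#1 (3,1) E
#2 (2,2) E
#3 (2,10) C  (was 2)
#4 (4,6) C  (was 7)
#5 (5,10) E
#6 (3,1) H  (was 1)
#7 (4,6) H  (was 6)
#8 (3,1) H  (was 1)
#9 (0,3) E
#10 (4,6) H  (was 6)
#11 (4,10) C  (was 6)
#12 (4,6) C  (was 10)
#13 (2,9) C  (was 10)
#14 (2,5) C  (was 9)
#15 (3,1) H  (was 1)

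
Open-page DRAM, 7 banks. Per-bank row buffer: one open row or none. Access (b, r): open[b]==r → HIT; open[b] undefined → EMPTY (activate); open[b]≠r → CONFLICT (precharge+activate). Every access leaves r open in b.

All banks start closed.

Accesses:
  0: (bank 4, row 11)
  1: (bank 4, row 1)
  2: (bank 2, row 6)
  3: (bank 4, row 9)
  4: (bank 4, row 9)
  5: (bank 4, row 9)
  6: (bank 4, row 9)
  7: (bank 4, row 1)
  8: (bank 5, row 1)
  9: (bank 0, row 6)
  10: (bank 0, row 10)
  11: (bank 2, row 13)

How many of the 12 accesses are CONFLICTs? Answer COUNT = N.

COUNT = 5

#0 (4,11) E
#1 (4,1) C  (was 11)
#2 (2,6) E
#3 (4,9) C  (was 1)
#4 (4,9) H  (was 9)
#5 (4,9) H  (was 9)
#6 (4,9) H  (was 9)
#7 (4,1) C  (was 9)
#8 (5,1) E
#9 (0,6) E
#10 (0,10) C  (was 6)
#11 (2,13) C  (was 6)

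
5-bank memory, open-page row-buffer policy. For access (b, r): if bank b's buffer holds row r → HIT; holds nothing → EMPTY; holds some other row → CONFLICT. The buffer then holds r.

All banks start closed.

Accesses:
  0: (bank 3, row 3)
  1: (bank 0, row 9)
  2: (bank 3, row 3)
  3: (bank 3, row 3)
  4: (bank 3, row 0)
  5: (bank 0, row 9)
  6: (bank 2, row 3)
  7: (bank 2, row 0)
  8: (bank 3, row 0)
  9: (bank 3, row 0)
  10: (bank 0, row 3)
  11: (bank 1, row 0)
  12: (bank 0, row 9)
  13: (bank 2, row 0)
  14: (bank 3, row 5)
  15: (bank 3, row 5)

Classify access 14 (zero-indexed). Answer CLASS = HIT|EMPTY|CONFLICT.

CLASS = CONFLICT

0: bank 3 row 3 — prev None → EMPTY
1: bank 0 row 9 — prev None → EMPTY
2: bank 3 row 3 — prev 3 → HIT
3: bank 3 row 3 — prev 3 → HIT
4: bank 3 row 0 — prev 3 → CONFLICT
5: bank 0 row 9 — prev 9 → HIT
6: bank 2 row 3 — prev None → EMPTY
7: bank 2 row 0 — prev 3 → CONFLICT
8: bank 3 row 0 — prev 0 → HIT
9: bank 3 row 0 — prev 0 → HIT
10: bank 0 row 3 — prev 9 → CONFLICT
11: bank 1 row 0 — prev None → EMPTY
12: bank 0 row 9 — prev 3 → CONFLICT
13: bank 2 row 0 — prev 0 → HIT
14: bank 3 row 5 — prev 0 → CONFLICT
15: bank 3 row 5 — prev 5 → HIT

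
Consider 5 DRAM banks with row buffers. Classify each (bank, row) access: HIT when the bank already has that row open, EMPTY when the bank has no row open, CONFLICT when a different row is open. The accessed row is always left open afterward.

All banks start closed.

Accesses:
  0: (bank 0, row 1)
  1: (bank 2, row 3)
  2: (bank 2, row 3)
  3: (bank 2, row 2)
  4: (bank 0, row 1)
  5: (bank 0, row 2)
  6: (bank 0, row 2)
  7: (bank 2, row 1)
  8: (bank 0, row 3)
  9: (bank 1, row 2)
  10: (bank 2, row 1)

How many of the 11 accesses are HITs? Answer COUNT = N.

COUNT = 4

0: bank 0 row 1 — prev None → EMPTY
1: bank 2 row 3 — prev None → EMPTY
2: bank 2 row 3 — prev 3 → HIT
3: bank 2 row 2 — prev 3 → CONFLICT
4: bank 0 row 1 — prev 1 → HIT
5: bank 0 row 2 — prev 1 → CONFLICT
6: bank 0 row 2 — prev 2 → HIT
7: bank 2 row 1 — prev 2 → CONFLICT
8: bank 0 row 3 — prev 2 → CONFLICT
9: bank 1 row 2 — prev None → EMPTY
10: bank 2 row 1 — prev 1 → HIT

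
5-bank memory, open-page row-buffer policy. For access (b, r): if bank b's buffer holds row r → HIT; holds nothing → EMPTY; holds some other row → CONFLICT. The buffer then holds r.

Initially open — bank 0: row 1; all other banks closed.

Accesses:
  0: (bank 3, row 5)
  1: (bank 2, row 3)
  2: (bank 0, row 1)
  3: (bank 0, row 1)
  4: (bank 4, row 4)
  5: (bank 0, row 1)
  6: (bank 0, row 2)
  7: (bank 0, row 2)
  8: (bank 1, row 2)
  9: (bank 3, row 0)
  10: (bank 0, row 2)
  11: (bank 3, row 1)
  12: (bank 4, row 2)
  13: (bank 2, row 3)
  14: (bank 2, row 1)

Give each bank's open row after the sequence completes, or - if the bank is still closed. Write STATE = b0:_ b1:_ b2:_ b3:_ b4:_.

0: bank 3 row 5 — prev None → EMPTY
1: bank 2 row 3 — prev None → EMPTY
2: bank 0 row 1 — prev 1 → HIT
3: bank 0 row 1 — prev 1 → HIT
4: bank 4 row 4 — prev None → EMPTY
5: bank 0 row 1 — prev 1 → HIT
6: bank 0 row 2 — prev 1 → CONFLICT
7: bank 0 row 2 — prev 2 → HIT
8: bank 1 row 2 — prev None → EMPTY
9: bank 3 row 0 — prev 5 → CONFLICT
10: bank 0 row 2 — prev 2 → HIT
11: bank 3 row 1 — prev 0 → CONFLICT
12: bank 4 row 2 — prev 4 → CONFLICT
13: bank 2 row 3 — prev 3 → HIT
14: bank 2 row 1 — prev 3 → CONFLICT

STATE = b0:2 b1:2 b2:1 b3:1 b4:2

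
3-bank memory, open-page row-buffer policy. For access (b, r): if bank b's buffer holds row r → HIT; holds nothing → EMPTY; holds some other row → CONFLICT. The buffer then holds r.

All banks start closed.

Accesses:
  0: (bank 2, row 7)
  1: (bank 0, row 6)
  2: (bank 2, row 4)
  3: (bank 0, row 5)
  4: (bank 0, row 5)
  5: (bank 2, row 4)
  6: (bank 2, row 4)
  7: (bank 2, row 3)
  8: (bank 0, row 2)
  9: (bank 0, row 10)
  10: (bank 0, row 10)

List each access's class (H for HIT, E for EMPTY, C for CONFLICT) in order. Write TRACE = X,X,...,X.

#0 (2,7) E
#1 (0,6) E
#2 (2,4) C  (was 7)
#3 (0,5) C  (was 6)
#4 (0,5) H  (was 5)
#5 (2,4) H  (was 4)
#6 (2,4) H  (was 4)
#7 (2,3) C  (was 4)
#8 (0,2) C  (was 5)
#9 (0,10) C  (was 2)
#10 (0,10) H  (was 10)

TRACE = E,E,C,C,H,H,H,C,C,C,H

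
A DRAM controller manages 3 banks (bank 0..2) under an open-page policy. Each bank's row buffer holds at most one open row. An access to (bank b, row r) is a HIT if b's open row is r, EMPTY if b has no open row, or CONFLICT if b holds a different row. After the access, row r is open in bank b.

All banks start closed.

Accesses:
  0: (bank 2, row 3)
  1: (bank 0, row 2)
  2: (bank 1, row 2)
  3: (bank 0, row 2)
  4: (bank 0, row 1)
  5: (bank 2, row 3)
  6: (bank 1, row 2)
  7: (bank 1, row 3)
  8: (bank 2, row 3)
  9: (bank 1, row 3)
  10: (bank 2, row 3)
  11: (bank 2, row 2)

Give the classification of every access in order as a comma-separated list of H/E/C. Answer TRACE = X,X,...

TRACE = E,E,E,H,C,H,H,C,H,H,H,C

step 0: bank2 None->3 [EMPTY]
step 1: bank0 None->2 [EMPTY]
step 2: bank1 None->2 [EMPTY]
step 3: bank0 2->2 [HIT]
step 4: bank0 2->1 [CONFLICT]
step 5: bank2 3->3 [HIT]
step 6: bank1 2->2 [HIT]
step 7: bank1 2->3 [CONFLICT]
step 8: bank2 3->3 [HIT]
step 9: bank1 3->3 [HIT]
step 10: bank2 3->3 [HIT]
step 11: bank2 3->2 [CONFLICT]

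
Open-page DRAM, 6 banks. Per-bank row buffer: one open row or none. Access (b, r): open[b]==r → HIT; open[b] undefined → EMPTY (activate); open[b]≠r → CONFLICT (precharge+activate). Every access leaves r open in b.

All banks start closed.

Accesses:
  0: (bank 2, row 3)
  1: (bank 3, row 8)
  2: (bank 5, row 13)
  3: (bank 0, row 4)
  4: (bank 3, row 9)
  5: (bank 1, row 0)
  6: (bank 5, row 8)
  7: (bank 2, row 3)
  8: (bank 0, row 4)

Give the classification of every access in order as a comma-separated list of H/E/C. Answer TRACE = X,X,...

TRACE = E,E,E,E,C,E,C,H,H

0: bank 2 row 3 — prev None → EMPTY
1: bank 3 row 8 — prev None → EMPTY
2: bank 5 row 13 — prev None → EMPTY
3: bank 0 row 4 — prev None → EMPTY
4: bank 3 row 9 — prev 8 → CONFLICT
5: bank 1 row 0 — prev None → EMPTY
6: bank 5 row 8 — prev 13 → CONFLICT
7: bank 2 row 3 — prev 3 → HIT
8: bank 0 row 4 — prev 4 → HIT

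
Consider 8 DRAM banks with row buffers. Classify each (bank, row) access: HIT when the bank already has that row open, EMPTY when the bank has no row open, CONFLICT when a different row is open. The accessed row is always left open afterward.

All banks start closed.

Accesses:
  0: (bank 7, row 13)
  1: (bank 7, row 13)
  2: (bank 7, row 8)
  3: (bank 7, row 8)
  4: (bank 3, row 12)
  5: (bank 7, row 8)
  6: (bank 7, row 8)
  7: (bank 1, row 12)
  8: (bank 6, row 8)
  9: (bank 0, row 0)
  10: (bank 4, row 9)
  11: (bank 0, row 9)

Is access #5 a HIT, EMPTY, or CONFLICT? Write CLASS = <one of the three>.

step 0: bank7 None->13 [EMPTY]
step 1: bank7 13->13 [HIT]
step 2: bank7 13->8 [CONFLICT]
step 3: bank7 8->8 [HIT]
step 4: bank3 None->12 [EMPTY]
step 5: bank7 8->8 [HIT]
step 6: bank7 8->8 [HIT]
step 7: bank1 None->12 [EMPTY]
step 8: bank6 None->8 [EMPTY]
step 9: bank0 None->0 [EMPTY]
step 10: bank4 None->9 [EMPTY]
step 11: bank0 0->9 [CONFLICT]

CLASS = HIT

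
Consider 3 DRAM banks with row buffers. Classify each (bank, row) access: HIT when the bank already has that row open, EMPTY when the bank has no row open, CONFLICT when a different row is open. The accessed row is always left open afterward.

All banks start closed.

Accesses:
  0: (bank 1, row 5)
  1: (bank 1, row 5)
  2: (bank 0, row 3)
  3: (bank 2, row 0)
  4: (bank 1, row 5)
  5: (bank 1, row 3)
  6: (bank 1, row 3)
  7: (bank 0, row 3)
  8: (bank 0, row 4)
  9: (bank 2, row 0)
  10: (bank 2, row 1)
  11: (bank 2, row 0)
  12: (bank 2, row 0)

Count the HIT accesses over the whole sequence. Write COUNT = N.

COUNT = 6

0: bank 1 row 5 — prev None → EMPTY
1: bank 1 row 5 — prev 5 → HIT
2: bank 0 row 3 — prev None → EMPTY
3: bank 2 row 0 — prev None → EMPTY
4: bank 1 row 5 — prev 5 → HIT
5: bank 1 row 3 — prev 5 → CONFLICT
6: bank 1 row 3 — prev 3 → HIT
7: bank 0 row 3 — prev 3 → HIT
8: bank 0 row 4 — prev 3 → CONFLICT
9: bank 2 row 0 — prev 0 → HIT
10: bank 2 row 1 — prev 0 → CONFLICT
11: bank 2 row 0 — prev 1 → CONFLICT
12: bank 2 row 0 — prev 0 → HIT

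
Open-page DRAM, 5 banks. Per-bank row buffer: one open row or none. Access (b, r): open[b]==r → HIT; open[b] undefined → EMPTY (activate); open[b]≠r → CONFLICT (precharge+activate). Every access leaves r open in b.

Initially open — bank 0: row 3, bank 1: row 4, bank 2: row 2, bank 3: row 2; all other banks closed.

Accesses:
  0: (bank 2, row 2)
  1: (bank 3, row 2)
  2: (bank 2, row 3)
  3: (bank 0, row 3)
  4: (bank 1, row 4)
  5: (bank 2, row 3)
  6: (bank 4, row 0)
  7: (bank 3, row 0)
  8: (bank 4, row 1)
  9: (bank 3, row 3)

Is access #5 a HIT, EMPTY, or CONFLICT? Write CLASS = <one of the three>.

#0 (2,2) H  (was 2)
#1 (3,2) H  (was 2)
#2 (2,3) C  (was 2)
#3 (0,3) H  (was 3)
#4 (1,4) H  (was 4)
#5 (2,3) H  (was 3)
#6 (4,0) E
#7 (3,0) C  (was 2)
#8 (4,1) C  (was 0)
#9 (3,3) C  (was 0)

CLASS = HIT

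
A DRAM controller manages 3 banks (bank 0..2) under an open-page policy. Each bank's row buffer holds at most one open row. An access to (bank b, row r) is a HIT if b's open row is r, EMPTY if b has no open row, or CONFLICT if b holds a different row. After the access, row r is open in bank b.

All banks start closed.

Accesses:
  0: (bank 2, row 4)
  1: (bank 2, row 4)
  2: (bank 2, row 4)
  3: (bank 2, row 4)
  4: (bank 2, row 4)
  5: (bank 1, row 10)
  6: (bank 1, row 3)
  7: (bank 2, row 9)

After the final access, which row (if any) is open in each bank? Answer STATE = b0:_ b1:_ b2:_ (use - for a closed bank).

0: bank 2 row 4 — prev None → EMPTY
1: bank 2 row 4 — prev 4 → HIT
2: bank 2 row 4 — prev 4 → HIT
3: bank 2 row 4 — prev 4 → HIT
4: bank 2 row 4 — prev 4 → HIT
5: bank 1 row 10 — prev None → EMPTY
6: bank 1 row 3 — prev 10 → CONFLICT
7: bank 2 row 9 — prev 4 → CONFLICT

STATE = b0:- b1:3 b2:9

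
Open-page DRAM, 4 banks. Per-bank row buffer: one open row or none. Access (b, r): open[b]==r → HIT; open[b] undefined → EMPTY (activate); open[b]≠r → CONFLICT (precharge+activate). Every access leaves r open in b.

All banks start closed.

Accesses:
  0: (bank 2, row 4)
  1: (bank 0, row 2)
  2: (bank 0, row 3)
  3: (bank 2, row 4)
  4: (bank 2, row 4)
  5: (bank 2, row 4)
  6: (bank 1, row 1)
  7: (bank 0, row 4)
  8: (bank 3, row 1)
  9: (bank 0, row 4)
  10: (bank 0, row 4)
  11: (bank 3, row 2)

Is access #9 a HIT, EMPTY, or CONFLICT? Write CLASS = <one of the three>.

step 0: bank2 None->4 [EMPTY]
step 1: bank0 None->2 [EMPTY]
step 2: bank0 2->3 [CONFLICT]
step 3: bank2 4->4 [HIT]
step 4: bank2 4->4 [HIT]
step 5: bank2 4->4 [HIT]
step 6: bank1 None->1 [EMPTY]
step 7: bank0 3->4 [CONFLICT]
step 8: bank3 None->1 [EMPTY]
step 9: bank0 4->4 [HIT]
step 10: bank0 4->4 [HIT]
step 11: bank3 1->2 [CONFLICT]

CLASS = HIT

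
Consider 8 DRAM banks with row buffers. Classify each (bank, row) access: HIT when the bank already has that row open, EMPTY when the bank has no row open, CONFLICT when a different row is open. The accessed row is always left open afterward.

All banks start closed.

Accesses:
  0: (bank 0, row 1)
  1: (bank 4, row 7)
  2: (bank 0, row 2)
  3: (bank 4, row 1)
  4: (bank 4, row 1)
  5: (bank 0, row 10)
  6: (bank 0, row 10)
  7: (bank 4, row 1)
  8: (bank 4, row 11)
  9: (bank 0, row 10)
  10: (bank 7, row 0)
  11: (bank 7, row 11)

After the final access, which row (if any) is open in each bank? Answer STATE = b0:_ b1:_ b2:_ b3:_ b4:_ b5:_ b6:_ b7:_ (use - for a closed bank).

STATE = b0:10 b1:- b2:- b3:- b4:11 b5:- b6:- b7:11

step 0: bank0 None->1 [EMPTY]
step 1: bank4 None->7 [EMPTY]
step 2: bank0 1->2 [CONFLICT]
step 3: bank4 7->1 [CONFLICT]
step 4: bank4 1->1 [HIT]
step 5: bank0 2->10 [CONFLICT]
step 6: bank0 10->10 [HIT]
step 7: bank4 1->1 [HIT]
step 8: bank4 1->11 [CONFLICT]
step 9: bank0 10->10 [HIT]
step 10: bank7 None->0 [EMPTY]
step 11: bank7 0->11 [CONFLICT]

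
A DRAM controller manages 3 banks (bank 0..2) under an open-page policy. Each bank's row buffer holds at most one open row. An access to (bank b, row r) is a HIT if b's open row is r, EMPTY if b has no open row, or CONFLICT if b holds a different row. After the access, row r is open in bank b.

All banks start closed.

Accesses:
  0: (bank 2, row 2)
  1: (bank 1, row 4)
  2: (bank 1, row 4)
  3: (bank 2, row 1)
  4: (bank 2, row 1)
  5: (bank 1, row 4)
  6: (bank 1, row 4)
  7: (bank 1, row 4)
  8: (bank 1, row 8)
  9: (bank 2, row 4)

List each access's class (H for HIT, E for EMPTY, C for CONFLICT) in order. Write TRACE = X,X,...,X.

#0 (2,2) E
#1 (1,4) E
#2 (1,4) H  (was 4)
#3 (2,1) C  (was 2)
#4 (2,1) H  (was 1)
#5 (1,4) H  (was 4)
#6 (1,4) H  (was 4)
#7 (1,4) H  (was 4)
#8 (1,8) C  (was 4)
#9 (2,4) C  (was 1)

TRACE = E,E,H,C,H,H,H,H,C,C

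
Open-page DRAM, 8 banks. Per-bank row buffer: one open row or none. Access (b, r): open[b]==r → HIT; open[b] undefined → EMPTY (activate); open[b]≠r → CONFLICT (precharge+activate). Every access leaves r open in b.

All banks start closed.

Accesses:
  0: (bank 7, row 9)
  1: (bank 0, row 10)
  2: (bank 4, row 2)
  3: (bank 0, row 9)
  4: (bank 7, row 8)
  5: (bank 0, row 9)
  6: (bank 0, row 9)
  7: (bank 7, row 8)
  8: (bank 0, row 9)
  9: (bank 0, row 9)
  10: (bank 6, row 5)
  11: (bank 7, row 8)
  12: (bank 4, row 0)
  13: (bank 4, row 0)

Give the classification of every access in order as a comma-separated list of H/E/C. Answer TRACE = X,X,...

0: bank 7 row 9 — prev None → EMPTY
1: bank 0 row 10 — prev None → EMPTY
2: bank 4 row 2 — prev None → EMPTY
3: bank 0 row 9 — prev 10 → CONFLICT
4: bank 7 row 8 — prev 9 → CONFLICT
5: bank 0 row 9 — prev 9 → HIT
6: bank 0 row 9 — prev 9 → HIT
7: bank 7 row 8 — prev 8 → HIT
8: bank 0 row 9 — prev 9 → HIT
9: bank 0 row 9 — prev 9 → HIT
10: bank 6 row 5 — prev None → EMPTY
11: bank 7 row 8 — prev 8 → HIT
12: bank 4 row 0 — prev 2 → CONFLICT
13: bank 4 row 0 — prev 0 → HIT

TRACE = E,E,E,C,C,H,H,H,H,H,E,H,C,H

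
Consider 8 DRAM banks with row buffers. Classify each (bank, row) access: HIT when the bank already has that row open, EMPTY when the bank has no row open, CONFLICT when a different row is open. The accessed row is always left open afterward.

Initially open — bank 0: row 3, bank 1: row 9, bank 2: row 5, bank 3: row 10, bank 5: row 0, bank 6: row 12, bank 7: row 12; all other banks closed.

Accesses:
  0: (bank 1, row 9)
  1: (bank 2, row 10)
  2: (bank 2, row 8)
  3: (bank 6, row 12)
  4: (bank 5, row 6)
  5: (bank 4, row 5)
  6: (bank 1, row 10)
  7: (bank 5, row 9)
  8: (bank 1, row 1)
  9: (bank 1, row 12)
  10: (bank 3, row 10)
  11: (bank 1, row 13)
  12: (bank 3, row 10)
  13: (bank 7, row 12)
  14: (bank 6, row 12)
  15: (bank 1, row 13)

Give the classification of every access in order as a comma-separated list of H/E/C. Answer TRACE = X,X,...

#0 (1,9) H  (was 9)
#1 (2,10) C  (was 5)
#2 (2,8) C  (was 10)
#3 (6,12) H  (was 12)
#4 (5,6) C  (was 0)
#5 (4,5) E
#6 (1,10) C  (was 9)
#7 (5,9) C  (was 6)
#8 (1,1) C  (was 10)
#9 (1,12) C  (was 1)
#10 (3,10) H  (was 10)
#11 (1,13) C  (was 12)
#12 (3,10) H  (was 10)
#13 (7,12) H  (was 12)
#14 (6,12) H  (was 12)
#15 (1,13) H  (was 13)

TRACE = H,C,C,H,C,E,C,C,C,C,H,C,H,H,H,H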